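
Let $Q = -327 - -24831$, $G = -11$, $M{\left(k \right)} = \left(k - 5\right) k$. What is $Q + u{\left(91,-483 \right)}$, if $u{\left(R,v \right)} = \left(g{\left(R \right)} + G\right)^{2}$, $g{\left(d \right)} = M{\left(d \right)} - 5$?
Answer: $61020604$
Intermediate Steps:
$M{\left(k \right)} = k \left(-5 + k\right)$ ($M{\left(k \right)} = \left(-5 + k\right) k = k \left(-5 + k\right)$)
$g{\left(d \right)} = -5 + d \left(-5 + d\right)$ ($g{\left(d \right)} = d \left(-5 + d\right) - 5 = -5 + d \left(-5 + d\right)$)
$Q = 24504$ ($Q = -327 + 24831 = 24504$)
$u{\left(R,v \right)} = \left(-16 + R \left(-5 + R\right)\right)^{2}$ ($u{\left(R,v \right)} = \left(\left(-5 + R \left(-5 + R\right)\right) - 11\right)^{2} = \left(-16 + R \left(-5 + R\right)\right)^{2}$)
$Q + u{\left(91,-483 \right)} = 24504 + \left(-16 + 91 \left(-5 + 91\right)\right)^{2} = 24504 + \left(-16 + 91 \cdot 86\right)^{2} = 24504 + \left(-16 + 7826\right)^{2} = 24504 + 7810^{2} = 24504 + 60996100 = 61020604$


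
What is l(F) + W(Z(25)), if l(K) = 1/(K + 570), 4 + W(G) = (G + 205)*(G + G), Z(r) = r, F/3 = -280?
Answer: 3103919/270 ≈ 11496.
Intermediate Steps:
F = -840 (F = 3*(-280) = -840)
W(G) = -4 + 2*G*(205 + G) (W(G) = -4 + (G + 205)*(G + G) = -4 + (205 + G)*(2*G) = -4 + 2*G*(205 + G))
l(K) = 1/(570 + K)
l(F) + W(Z(25)) = 1/(570 - 840) + (-4 + 2*25² + 410*25) = 1/(-270) + (-4 + 2*625 + 10250) = -1/270 + (-4 + 1250 + 10250) = -1/270 + 11496 = 3103919/270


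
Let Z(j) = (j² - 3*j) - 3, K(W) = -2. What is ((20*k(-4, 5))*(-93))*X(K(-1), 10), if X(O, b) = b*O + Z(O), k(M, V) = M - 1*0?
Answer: -96720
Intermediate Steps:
k(M, V) = M (k(M, V) = M + 0 = M)
Z(j) = -3 + j² - 3*j
X(O, b) = -3 + O² - 3*O + O*b (X(O, b) = b*O + (-3 + O² - 3*O) = O*b + (-3 + O² - 3*O) = -3 + O² - 3*O + O*b)
((20*k(-4, 5))*(-93))*X(K(-1), 10) = ((20*(-4))*(-93))*(-3 + (-2)² - 3*(-2) - 2*10) = (-80*(-93))*(-3 + 4 + 6 - 20) = 7440*(-13) = -96720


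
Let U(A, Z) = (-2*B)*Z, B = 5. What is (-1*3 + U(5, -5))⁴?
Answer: 4879681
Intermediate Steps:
U(A, Z) = -10*Z (U(A, Z) = (-2*5)*Z = -10*Z)
(-1*3 + U(5, -5))⁴ = (-1*3 - 10*(-5))⁴ = (-3 + 50)⁴ = 47⁴ = 4879681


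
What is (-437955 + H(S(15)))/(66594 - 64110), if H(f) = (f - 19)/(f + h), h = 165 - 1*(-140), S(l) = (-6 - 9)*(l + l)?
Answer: -31751503/180090 ≈ -176.31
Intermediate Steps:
S(l) = -30*l
h = 305 (h = 165 + 140 = 305)
H(f) = (-19 + f)/(305 + f) (H(f) = (f - 19)/(f + 305) = (-19 + f)/(305 + f))
(-437955 + H(S(15)))/(66594 - 64110) = (-437955 + (-19 - 30*15)/(305 - 30*15))/(66594 - 64110) = (-437955 + (-19 - 450)/(305 - 450))/2484 = (-437955 - 469/(-145))*(1/2484) = (-437955 - 1/145*(-469))*(1/2484) = (-437955 + 469/145)*(1/2484) = -63503006/145*1/2484 = -31751503/180090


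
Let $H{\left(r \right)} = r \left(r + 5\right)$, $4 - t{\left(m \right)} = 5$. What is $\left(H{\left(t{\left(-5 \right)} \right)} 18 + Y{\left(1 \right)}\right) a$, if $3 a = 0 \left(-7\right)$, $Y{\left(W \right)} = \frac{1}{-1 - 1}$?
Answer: $0$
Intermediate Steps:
$t{\left(m \right)} = -1$ ($t{\left(m \right)} = 4 - 5 = -1$)
$H{\left(r \right)} = r \left(5 + r\right)$
$Y{\left(W \right)} = - \frac{1}{2}$ ($Y{\left(W \right)} = \frac{1}{-2} = - \frac{1}{2}$)
$a = 0$ ($a = \frac{0 \left(-7\right)}{3} = \frac{1}{3} \cdot 0 = 0$)
$\left(H{\left(t{\left(-5 \right)} \right)} 18 + Y{\left(1 \right)}\right) a = \left(- (5 - 1) 18 - \frac{1}{2}\right) 0 = \left(\left(-1\right) 4 \cdot 18 - \frac{1}{2}\right) 0 = \left(\left(-4\right) 18 - \frac{1}{2}\right) 0 = \left(-72 - \frac{1}{2}\right) 0 = \left(- \frac{145}{2}\right) 0 = 0$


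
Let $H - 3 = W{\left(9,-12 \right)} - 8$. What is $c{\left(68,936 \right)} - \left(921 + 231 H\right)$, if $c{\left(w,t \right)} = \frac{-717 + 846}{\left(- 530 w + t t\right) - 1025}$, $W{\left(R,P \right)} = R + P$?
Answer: $\frac{259260622}{279677} \approx 927.0$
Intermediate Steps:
$W{\left(R,P \right)} = P + R$
$c{\left(w,t \right)} = \frac{129}{-1025 + t^{2} - 530 w}$ ($c{\left(w,t \right)} = \frac{129}{\left(- 530 w + t^{2}\right) - 1025} = \frac{129}{\left(t^{2} - 530 w\right) - 1025} = \frac{129}{-1025 + t^{2} - 530 w}$)
$H = -8$ ($H = 3 + \left(\left(-12 + 9\right) - 8\right) = 3 - 11 = -8$)
$c{\left(68,936 \right)} - \left(921 + 231 H\right) = \frac{129}{-1025 + 936^{2} - 36040} - -927 = \frac{129}{-1025 + 876096 - 36040} + \left(-921 + 1848\right) = \frac{129}{839031} + 927 = 129 \cdot \frac{1}{839031} + 927 = \frac{43}{279677} + 927 = \frac{259260622}{279677}$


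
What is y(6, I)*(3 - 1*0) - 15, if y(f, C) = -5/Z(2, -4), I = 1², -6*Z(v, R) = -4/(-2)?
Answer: 30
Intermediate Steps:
Z(v, R) = -⅓ (Z(v, R) = -(-2)/(3*(-2)) = -(-2)*(-1)/(3*2) = -⅙*2 = -⅓)
I = 1
y(f, C) = 15 (y(f, C) = -5/(-⅓) = -5*(-3) = 15)
y(6, I)*(3 - 1*0) - 15 = 15*(3 - 1*0) - 15 = 15*(3 + 0) - 15 = 15*3 - 15 = 45 - 15 = 30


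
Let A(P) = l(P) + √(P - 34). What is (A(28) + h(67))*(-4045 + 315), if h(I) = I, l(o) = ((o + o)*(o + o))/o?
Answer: -667670 - 3730*I*√6 ≈ -6.6767e+5 - 9136.6*I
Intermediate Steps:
l(o) = 4*o (l(o) = ((2*o)*(2*o))/o = (4*o²)/o = 4*o)
A(P) = √(-34 + P) + 4*P (A(P) = 4*P + √(P - 34) = 4*P + √(-34 + P) = √(-34 + P) + 4*P)
(A(28) + h(67))*(-4045 + 315) = ((√(-34 + 28) + 4*28) + 67)*(-4045 + 315) = ((√(-6) + 112) + 67)*(-3730) = ((I*√6 + 112) + 67)*(-3730) = ((112 + I*√6) + 67)*(-3730) = (179 + I*√6)*(-3730) = -667670 - 3730*I*√6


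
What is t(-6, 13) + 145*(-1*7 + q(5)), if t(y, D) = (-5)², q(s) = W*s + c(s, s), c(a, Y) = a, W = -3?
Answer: -2440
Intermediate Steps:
q(s) = -2*s (q(s) = -3*s + s = -2*s)
t(y, D) = 25
t(-6, 13) + 145*(-1*7 + q(5)) = 25 + 145*(-1*7 - 2*5) = 25 + 145*(-7 - 10) = 25 + 145*(-17) = 25 - 2465 = -2440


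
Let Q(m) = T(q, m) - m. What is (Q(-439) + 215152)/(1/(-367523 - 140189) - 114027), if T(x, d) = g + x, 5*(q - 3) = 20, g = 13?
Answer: -109468292032/57892876225 ≈ -1.8909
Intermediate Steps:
q = 7 (q = 3 + (1/5)*20 = 3 + 4 = 7)
T(x, d) = 13 + x
Q(m) = 20 - m (Q(m) = (13 + 7) - m = 20 - m)
(Q(-439) + 215152)/(1/(-367523 - 140189) - 114027) = ((20 - 1*(-439)) + 215152)/(1/(-367523 - 140189) - 114027) = ((20 + 439) + 215152)/(1/(-507712) - 114027) = (459 + 215152)/(-1/507712 - 114027) = 215611/(-57892876225/507712) = 215611*(-507712/57892876225) = -109468292032/57892876225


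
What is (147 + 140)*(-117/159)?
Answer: -11193/53 ≈ -211.19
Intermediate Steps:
(147 + 140)*(-117/159) = 287*(-117*1/159) = 287*(-39/53) = -11193/53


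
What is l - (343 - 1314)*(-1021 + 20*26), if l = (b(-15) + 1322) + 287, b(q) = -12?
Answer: -484874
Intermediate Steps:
l = 1597 (l = (-12 + 1322) + 287 = 1310 + 287 = 1597)
l - (343 - 1314)*(-1021 + 20*26) = 1597 - (343 - 1314)*(-1021 + 20*26) = 1597 - (-971)*(-1021 + 520) = 1597 - (-971)*(-501) = 1597 - 1*486471 = 1597 - 486471 = -484874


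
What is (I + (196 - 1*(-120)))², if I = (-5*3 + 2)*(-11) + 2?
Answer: 212521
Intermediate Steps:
I = 145 (I = (-15 + 2)*(-11) + 2 = -13*(-11) + 2 = 143 + 2 = 145)
(I + (196 - 1*(-120)))² = (145 + (196 - 1*(-120)))² = (145 + (196 + 120))² = (145 + 316)² = 461² = 212521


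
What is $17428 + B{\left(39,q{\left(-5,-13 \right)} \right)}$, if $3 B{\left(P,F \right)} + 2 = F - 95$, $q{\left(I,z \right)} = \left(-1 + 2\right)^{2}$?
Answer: $17396$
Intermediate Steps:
$q{\left(I,z \right)} = 1$ ($q{\left(I,z \right)} = 1^{2} = 1$)
$B{\left(P,F \right)} = - \frac{97}{3} + \frac{F}{3}$ ($B{\left(P,F \right)} = - \frac{2}{3} + \frac{F - 95}{3} = - \frac{2}{3} + \frac{-95 + F}{3} = - \frac{2}{3} + \left(- \frac{95}{3} + \frac{F}{3}\right) = - \frac{97}{3} + \frac{F}{3}$)
$17428 + B{\left(39,q{\left(-5,-13 \right)} \right)} = 17428 + \left(- \frac{97}{3} + \frac{1}{3} \cdot 1\right) = 17428 + \left(- \frac{97}{3} + \frac{1}{3}\right) = 17428 - 32 = 17396$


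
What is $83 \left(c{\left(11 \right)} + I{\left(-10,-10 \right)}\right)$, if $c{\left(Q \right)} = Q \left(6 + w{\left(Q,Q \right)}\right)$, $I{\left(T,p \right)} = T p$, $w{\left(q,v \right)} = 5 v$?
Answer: $63993$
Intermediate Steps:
$c{\left(Q \right)} = Q \left(6 + 5 Q\right)$
$83 \left(c{\left(11 \right)} + I{\left(-10,-10 \right)}\right) = 83 \left(11 \left(6 + 5 \cdot 11\right) - -100\right) = 83 \left(11 \left(6 + 55\right) + 100\right) = 83 \left(11 \cdot 61 + 100\right) = 83 \left(671 + 100\right) = 83 \cdot 771 = 63993$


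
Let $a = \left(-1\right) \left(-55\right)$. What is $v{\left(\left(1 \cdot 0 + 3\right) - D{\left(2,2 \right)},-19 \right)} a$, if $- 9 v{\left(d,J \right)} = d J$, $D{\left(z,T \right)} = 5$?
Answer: $- \frac{2090}{9} \approx -232.22$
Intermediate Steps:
$v{\left(d,J \right)} = - \frac{J d}{9}$ ($v{\left(d,J \right)} = - \frac{d J}{9} = - \frac{J d}{9}$)
$a = 55$
$v{\left(\left(1 \cdot 0 + 3\right) - D{\left(2,2 \right)},-19 \right)} a = \left(- \frac{1}{9}\right) \left(-19\right) \left(\left(1 \cdot 0 + 3\right) - 5\right) 55 = \left(- \frac{1}{9}\right) \left(-19\right) \left(\left(0 + 3\right) - 5\right) 55 = \left(- \frac{1}{9}\right) \left(-19\right) \left(3 - 5\right) 55 = \left(- \frac{1}{9}\right) \left(-19\right) \left(-2\right) 55 = \left(- \frac{38}{9}\right) 55 = - \frac{2090}{9}$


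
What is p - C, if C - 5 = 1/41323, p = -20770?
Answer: -858485326/41323 ≈ -20775.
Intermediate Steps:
C = 206616/41323 (C = 5 + 1/41323 = 206616/41323 ≈ 5.0000)
p - C = -20770 - 1*206616/41323 = -20770 - 206616/41323 = -858485326/41323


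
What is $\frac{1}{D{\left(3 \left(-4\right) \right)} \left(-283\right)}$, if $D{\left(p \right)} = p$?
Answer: $\frac{1}{3396} \approx 0.00029446$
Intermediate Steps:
$\frac{1}{D{\left(3 \left(-4\right) \right)} \left(-283\right)} = \frac{1}{3 \left(-4\right) \left(-283\right)} = \frac{1}{\left(-12\right) \left(-283\right)} = \frac{1}{3396}$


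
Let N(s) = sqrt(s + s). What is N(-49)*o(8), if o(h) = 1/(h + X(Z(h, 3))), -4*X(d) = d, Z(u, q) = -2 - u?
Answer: 2*I*sqrt(2)/3 ≈ 0.94281*I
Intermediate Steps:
X(d) = -d/4
N(s) = sqrt(2)*sqrt(s) (N(s) = sqrt(2*s) = sqrt(2)*sqrt(s))
o(h) = 1/(1/2 + 5*h/4) (o(h) = 1/(h - (-2 - h)/4) = 1/(h + (1/2 + h/4)) = 1/(1/2 + 5*h/4))
N(-49)*o(8) = (sqrt(2)*sqrt(-49))*(4/(2 + 5*8)) = (sqrt(2)*(7*I))*(4/(2 + 40)) = (7*I*sqrt(2))*(4/42) = (7*I*sqrt(2))*(4*(1/42)) = (7*I*sqrt(2))*(2/21) = 2*I*sqrt(2)/3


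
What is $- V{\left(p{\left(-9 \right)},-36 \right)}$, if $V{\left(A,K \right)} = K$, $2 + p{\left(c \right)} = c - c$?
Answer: $36$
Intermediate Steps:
$p{\left(c \right)} = -2$ ($p{\left(c \right)} = -2 + \left(c - c\right) = -2 + 0 = -2$)
$- V{\left(p{\left(-9 \right)},-36 \right)} = \left(-1\right) \left(-36\right) = 36$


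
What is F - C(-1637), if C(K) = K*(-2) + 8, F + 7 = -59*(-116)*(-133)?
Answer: -913541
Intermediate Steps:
F = -910259 (F = -7 - 59*(-116)*(-133) = -7 + 6844*(-133) = -7 - 910252 = -910259)
C(K) = 8 - 2*K (C(K) = -2*K + 8 = 8 - 2*K)
F - C(-1637) = -910259 - (8 - 2*(-1637)) = -910259 - (8 + 3274) = -910259 - 1*3282 = -910259 - 3282 = -913541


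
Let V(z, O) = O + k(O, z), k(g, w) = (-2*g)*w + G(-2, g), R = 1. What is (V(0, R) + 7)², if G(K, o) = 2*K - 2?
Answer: 4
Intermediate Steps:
G(K, o) = -2 + 2*K
k(g, w) = -6 - 2*g*w (k(g, w) = (-2*g)*w + (-2 + 2*(-2)) = -2*g*w + (-2 - 4) = -2*g*w - 6 = -6 - 2*g*w)
V(z, O) = -6 + O - 2*O*z (V(z, O) = O + (-6 - 2*O*z) = -6 + O - 2*O*z)
(V(0, R) + 7)² = ((-6 + 1 - 2*1*0) + 7)² = ((-6 + 1 + 0) + 7)² = (-5 + 7)² = 2² = 4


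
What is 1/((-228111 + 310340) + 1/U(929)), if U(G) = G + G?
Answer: 1858/152781483 ≈ 1.2161e-5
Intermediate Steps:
U(G) = 2*G
1/((-228111 + 310340) + 1/U(929)) = 1/((-228111 + 310340) + 1/(2*929)) = 1/(82229 + 1/1858) = 1/(152781483/1858) = 1858/152781483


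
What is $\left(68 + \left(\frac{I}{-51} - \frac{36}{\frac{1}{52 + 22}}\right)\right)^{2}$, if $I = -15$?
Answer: $\frac{1947192129}{289} \approx 6.7377 \cdot 10^{6}$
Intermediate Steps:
$\left(68 + \left(\frac{I}{-51} - \frac{36}{\frac{1}{52 + 22}}\right)\right)^{2} = \left(68 - \left(2664 - \frac{5}{17}\right)\right)^{2} = \left(68 - \left(- \frac{5}{17} + \frac{36}{\frac{1}{74}}\right)\right)^{2} = \left(68 + \left(\frac{5}{17} - 36 \frac{1}{\frac{1}{74}}\right)\right)^{2} = \left(68 + \left(\frac{5}{17} - 2664\right)\right)^{2} = \left(68 - \frac{45283}{17}\right)^{2} = \left(- \frac{44127}{17}\right)^{2} = \frac{1947192129}{289}$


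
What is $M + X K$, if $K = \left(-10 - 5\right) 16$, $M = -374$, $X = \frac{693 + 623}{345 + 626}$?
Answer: $- \frac{678994}{971} \approx -699.27$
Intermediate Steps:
$X = \frac{1316}{971} \approx 1.3553$
$K = -240$ ($K = \left(-15\right) 16 = -240$)
$M + X K = -374 + \frac{1316}{971} \left(-240\right) = -374 - \frac{315840}{971} = - \frac{678994}{971}$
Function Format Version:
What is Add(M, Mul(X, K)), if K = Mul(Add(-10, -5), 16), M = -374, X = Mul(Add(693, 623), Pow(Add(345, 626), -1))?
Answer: Rational(-678994, 971) ≈ -699.27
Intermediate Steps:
X = Rational(1316, 971) (X = Mul(1316, Pow(971, -1)) = Mul(1316, Rational(1, 971)) = Rational(1316, 971) ≈ 1.3553)
K = -240 (K = Mul(-15, 16) = -240)
Add(M, Mul(X, K)) = Add(-374, Mul(Rational(1316, 971), -240)) = Add(-374, Rational(-315840, 971)) = Rational(-678994, 971)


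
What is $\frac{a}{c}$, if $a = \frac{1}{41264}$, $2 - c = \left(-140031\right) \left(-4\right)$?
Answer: $- \frac{1}{23112874208} \approx -4.3266 \cdot 10^{-11}$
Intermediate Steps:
$c = -560122$ ($c = 2 - \left(-140031\right) \left(-4\right) = 2 - 560124 = -560122$)
$a = \frac{1}{41264} \approx 2.4234 \cdot 10^{-5}$
$\frac{a}{c} = \frac{1}{41264 \left(-560122\right)} = \frac{1}{41264} \left(- \frac{1}{560122}\right) = - \frac{1}{23112874208}$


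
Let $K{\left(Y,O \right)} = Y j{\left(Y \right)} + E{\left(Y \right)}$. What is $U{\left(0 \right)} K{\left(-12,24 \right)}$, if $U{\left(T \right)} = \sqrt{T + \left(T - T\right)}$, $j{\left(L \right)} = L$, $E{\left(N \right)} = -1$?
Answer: $0$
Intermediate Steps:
$U{\left(T \right)} = \sqrt{T}$ ($U{\left(T \right)} = \sqrt{T + 0} = \sqrt{T}$)
$K{\left(Y,O \right)} = -1 + Y^{2}$ ($K{\left(Y,O \right)} = Y Y - 1 = Y^{2} - 1 = -1 + Y^{2}$)
$U{\left(0 \right)} K{\left(-12,24 \right)} = \sqrt{0} \left(-1 + \left(-12\right)^{2}\right) = 0 \left(-1 + 144\right) = 0 \cdot 143 = 0$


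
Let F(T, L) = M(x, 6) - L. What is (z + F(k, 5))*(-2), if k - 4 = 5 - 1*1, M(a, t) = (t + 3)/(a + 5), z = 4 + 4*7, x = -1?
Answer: -117/2 ≈ -58.500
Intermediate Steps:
z = 32 (z = 4 + 28 = 32)
M(a, t) = (3 + t)/(5 + a)
k = 8 (k = 4 + (5 - 1*1) = 4 + (5 - 1) = 4 + 4 = 8)
F(T, L) = 9/4 - L (F(T, L) = (3 + 6)/(5 - 1) - L = 9/4 - L)
(z + F(k, 5))*(-2) = (32 + (9/4 - 1*5))*(-2) = (32 + (9/4 - 5))*(-2) = (32 - 11/4)*(-2) = (117/4)*(-2) = -117/2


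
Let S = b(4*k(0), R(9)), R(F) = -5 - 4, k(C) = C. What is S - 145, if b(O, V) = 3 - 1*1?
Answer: -143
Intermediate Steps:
R(F) = -9
b(O, V) = 2 (b(O, V) = 3 - 1 = 2)
S = 2
S - 145 = 2 - 145 = -143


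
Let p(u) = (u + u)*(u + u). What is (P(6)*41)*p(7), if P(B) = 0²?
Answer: 0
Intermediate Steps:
p(u) = 4*u² (p(u) = (2*u)*(2*u) = 4*u²)
P(B) = 0
(P(6)*41)*p(7) = (0*41)*(4*7²) = 0*(4*49) = 0*196 = 0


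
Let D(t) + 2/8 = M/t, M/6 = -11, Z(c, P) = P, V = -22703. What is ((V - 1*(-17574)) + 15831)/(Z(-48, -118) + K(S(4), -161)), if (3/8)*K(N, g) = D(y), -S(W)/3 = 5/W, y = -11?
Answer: -16053/154 ≈ -104.24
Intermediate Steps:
M = -66 (M = 6*(-11) = -66)
S(W) = -15/W
D(t) = -1/4 - 66/t
K(N, g) = 46/3 (K(N, g) = 8*((1/4)*(-264 - 1*(-11))/(-11))/3 = 8*((1/4)*(-1/11)*(-264 + 11))/3 = 8*((1/4)*(-1/11)*(-253))/3 = (8/3)*(23/4) = 46/3)
((V - 1*(-17574)) + 15831)/(Z(-48, -118) + K(S(4), -161)) = ((-22703 - 1*(-17574)) + 15831)/(-118 + 46/3) = ((-22703 + 17574) + 15831)/(-308/3) = (-5129 + 15831)*(-3/308) = 10702*(-3/308) = -16053/154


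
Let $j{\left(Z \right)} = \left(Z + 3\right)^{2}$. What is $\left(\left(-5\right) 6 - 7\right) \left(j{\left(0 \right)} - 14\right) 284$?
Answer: $52540$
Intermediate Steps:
$j{\left(Z \right)} = \left(3 + Z\right)^{2}$
$\left(\left(-5\right) 6 - 7\right) \left(j{\left(0 \right)} - 14\right) 284 = \left(\left(-5\right) 6 - 7\right) \left(\left(3 + 0\right)^{2} - 14\right) 284 = \left(-30 - 7\right) \left(3^{2} - 14\right) 284 = - 37 \left(9 - 14\right) 284 = \left(-37\right) \left(-5\right) 284 = 185 \cdot 284 = 52540$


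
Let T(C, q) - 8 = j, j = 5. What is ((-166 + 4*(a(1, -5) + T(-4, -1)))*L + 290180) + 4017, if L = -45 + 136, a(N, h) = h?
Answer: 282003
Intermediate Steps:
T(C, q) = 13 (T(C, q) = 8 + 5 = 13)
L = 91
((-166 + 4*(a(1, -5) + T(-4, -1)))*L + 290180) + 4017 = ((-166 + 4*(-5 + 13))*91 + 290180) + 4017 = ((-166 + 4*8)*91 + 290180) + 4017 = ((-166 + 32)*91 + 290180) + 4017 = (-134*91 + 290180) + 4017 = (-12194 + 290180) + 4017 = 277986 + 4017 = 282003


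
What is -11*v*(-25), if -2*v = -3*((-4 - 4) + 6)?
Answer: -825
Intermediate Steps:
v = -3 (v = -(-3)*((-4 - 4) + 6)/2 = -(-3)*(-8 + 6)/2 = -(-3)*(-2)/2 = -½*6 = -3)
-11*v*(-25) = -11*(-3)*(-25) = 33*(-25) = -825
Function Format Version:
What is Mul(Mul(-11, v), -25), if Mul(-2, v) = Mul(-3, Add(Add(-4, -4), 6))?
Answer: -825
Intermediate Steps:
v = -3 (v = Mul(Rational(-1, 2), Mul(-3, Add(Add(-4, -4), 6))) = Mul(Rational(-1, 2), Mul(-3, Add(-8, 6))) = Mul(Rational(-1, 2), Mul(-3, -2)) = Mul(Rational(-1, 2), 6) = -3)
Mul(Mul(-11, v), -25) = Mul(Mul(-11, -3), -25) = Mul(33, -25) = -825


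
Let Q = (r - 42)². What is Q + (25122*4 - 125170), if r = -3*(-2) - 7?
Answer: -22833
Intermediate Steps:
r = -1 (r = 6 - 7 = -1)
Q = 1849 (Q = (-1 - 42)² = (-43)² = 1849)
Q + (25122*4 - 125170) = 1849 + (25122*4 - 125170) = 1849 + (100488 - 125170) = 1849 - 24682 = -22833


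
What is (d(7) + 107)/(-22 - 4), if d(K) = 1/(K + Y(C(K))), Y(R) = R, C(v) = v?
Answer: -1499/364 ≈ -4.1181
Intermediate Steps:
d(K) = 1/(2*K) (d(K) = 1/(K + K) = 1/(2*K))
(d(7) + 107)/(-22 - 4) = ((½)/7 + 107)/(-22 - 4) = ((½)*(⅐) + 107)/(-26) = (1/14 + 107)*(-1/26) = (1499/14)*(-1/26) = -1499/364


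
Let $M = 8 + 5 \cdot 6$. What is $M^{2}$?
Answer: $1444$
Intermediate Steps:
$M = 38$ ($M = 8 + 30 = 38$)
$M^{2} = 38^{2} = 1444$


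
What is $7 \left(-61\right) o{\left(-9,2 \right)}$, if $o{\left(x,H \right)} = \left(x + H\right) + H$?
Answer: $2135$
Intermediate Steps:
$o{\left(x,H \right)} = x + 2 H$ ($o{\left(x,H \right)} = \left(H + x\right) + H = x + 2 H$)
$7 \left(-61\right) o{\left(-9,2 \right)} = 7 \left(-61\right) \left(-9 + 2 \cdot 2\right) = - 427 \left(-9 + 4\right) = \left(-427\right) \left(-5\right) = 2135$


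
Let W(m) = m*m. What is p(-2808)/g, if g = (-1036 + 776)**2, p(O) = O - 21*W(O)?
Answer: -1592163/650 ≈ -2449.5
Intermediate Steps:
W(m) = m**2
p(O) = O - 21*O**2
g = 67600 (g = (-260)**2 = 67600)
p(-2808)/g = -2808*(1 - 21*(-2808))/67600 = -2808*(1 + 58968)*(1/67600) = -2808*58969*(1/67600) = -165584952*1/67600 = -1592163/650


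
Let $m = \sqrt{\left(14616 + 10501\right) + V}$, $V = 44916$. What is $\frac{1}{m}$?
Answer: $\frac{\sqrt{70033}}{70033} \approx 0.0037788$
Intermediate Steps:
$m = \sqrt{70033}$ ($m = \sqrt{\left(14616 + 10501\right) + 44916} = \sqrt{25117 + 44916} = \sqrt{70033} \approx 264.64$)
$\frac{1}{m} = \frac{1}{\sqrt{70033}} = \frac{\sqrt{70033}}{70033}$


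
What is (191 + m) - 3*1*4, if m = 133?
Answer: 312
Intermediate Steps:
(191 + m) - 3*1*4 = (191 + 133) - 3*1*4 = 324 - 3*4 = 324 - 12 = 312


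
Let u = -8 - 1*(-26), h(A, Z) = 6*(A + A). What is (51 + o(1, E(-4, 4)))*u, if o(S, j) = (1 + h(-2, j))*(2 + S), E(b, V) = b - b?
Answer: -324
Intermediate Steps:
h(A, Z) = 12*A (h(A, Z) = 6*(2*A) = 12*A)
u = 18 (u = -8 + 26 = 18)
E(b, V) = 0
o(S, j) = -46 - 23*S (o(S, j) = (1 + 12*(-2))*(2 + S) = (1 - 24)*(2 + S) = -23*(2 + S) = -46 - 23*S)
(51 + o(1, E(-4, 4)))*u = (51 + (-46 - 23*1))*18 = (51 + (-46 - 23))*18 = (51 - 69)*18 = -18*18 = -324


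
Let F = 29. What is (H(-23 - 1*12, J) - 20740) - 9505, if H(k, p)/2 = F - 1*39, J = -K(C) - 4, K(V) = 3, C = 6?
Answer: -30265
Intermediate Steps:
J = -7 (J = -1*3 - 4 = -3 - 4 = -7)
H(k, p) = -20 (H(k, p) = 2*(29 - 1*39) = 2*(29 - 39) = 2*(-10) = -20)
(H(-23 - 1*12, J) - 20740) - 9505 = (-20 - 20740) - 9505 = -20760 - 9505 = -30265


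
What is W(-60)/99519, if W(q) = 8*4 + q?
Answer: -4/14217 ≈ -0.00028135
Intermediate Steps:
W(q) = 32 + q
W(-60)/99519 = (32 - 60)/99519 = -28*1/99519 = -4/14217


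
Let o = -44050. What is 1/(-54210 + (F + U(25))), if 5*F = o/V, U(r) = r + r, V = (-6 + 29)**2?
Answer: -529/28659450 ≈ -1.8458e-5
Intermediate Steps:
V = 529 (V = 23**2 = 529)
U(r) = 2*r
F = -8810/529 (F = (-44050/529)/5 = (-44050*1/529)/5 = (1/5)*(-44050/529) = -8810/529 ≈ -16.654)
1/(-54210 + (F + U(25))) = 1/(-54210 + (-8810/529 + 2*25)) = 1/(-54210 + (-8810/529 + 50)) = 1/(-54210 + 17640/529) = 1/(-28659450/529) = -529/28659450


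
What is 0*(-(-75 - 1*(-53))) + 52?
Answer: 52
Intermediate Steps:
0*(-(-75 - 1*(-53))) + 52 = 0*(-(-75 + 53)) + 52 = 0*(-1*(-22)) + 52 = 0*22 + 52 = 0 + 52 = 52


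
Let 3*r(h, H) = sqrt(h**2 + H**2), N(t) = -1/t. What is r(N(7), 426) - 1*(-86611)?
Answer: 86611 + 5*sqrt(355693)/21 ≈ 86753.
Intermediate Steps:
r(h, H) = sqrt(H**2 + h**2)/3 (r(h, H) = sqrt(h**2 + H**2)/3 = sqrt(H**2 + h**2)/3)
r(N(7), 426) - 1*(-86611) = sqrt(426**2 + (-1/7)**2)/3 - 1*(-86611) = sqrt(181476 + (-1*1/7)**2)/3 + 86611 = sqrt(181476 + (-1/7)**2)/3 + 86611 = sqrt(181476 + 1/49)/3 + 86611 = sqrt(8892325/49)/3 + 86611 = (5*sqrt(355693)/7)/3 + 86611 = 5*sqrt(355693)/21 + 86611 = 86611 + 5*sqrt(355693)/21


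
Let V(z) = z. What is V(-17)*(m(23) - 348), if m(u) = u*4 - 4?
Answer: 4420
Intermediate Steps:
m(u) = -4 + 4*u (m(u) = 4*u - 4 = -4 + 4*u)
V(-17)*(m(23) - 348) = -17*((-4 + 4*23) - 348) = -17*((-4 + 92) - 348) = -17*(88 - 348) = -17*(-260) = 4420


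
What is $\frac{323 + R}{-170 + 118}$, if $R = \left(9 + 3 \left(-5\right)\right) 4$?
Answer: $- \frac{23}{4} \approx -5.75$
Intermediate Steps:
$R = -24$ ($R = \left(9 - 15\right) 4 = \left(-6\right) 4 = -24$)
$\frac{323 + R}{-170 + 118} = \frac{323 - 24}{-170 + 118} = \frac{299}{-52} = 299 \left(- \frac{1}{52}\right) = - \frac{23}{4}$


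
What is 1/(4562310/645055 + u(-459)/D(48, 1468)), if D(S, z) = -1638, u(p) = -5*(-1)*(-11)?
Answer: 211320018/1501708361 ≈ 0.14072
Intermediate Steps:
u(p) = -55 (u(p) = 5*(-11) = -55)
1/(4562310/645055 + u(-459)/D(48, 1468)) = 1/(4562310/645055 - 55/(-1638)) = 1/(4562310*(1/645055) - 55*(-1/1638)) = 1/(912462/129011 + 55/1638) = 1/(1501708361/211320018) = 211320018/1501708361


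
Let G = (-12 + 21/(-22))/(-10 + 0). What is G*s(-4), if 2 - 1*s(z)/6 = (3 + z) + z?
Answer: 1197/22 ≈ 54.409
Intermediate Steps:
s(z) = -6 - 12*z (s(z) = 12 - 6*((3 + z) + z) = 12 - 6*(3 + 2*z) = 12 + (-18 - 12*z) = -6 - 12*z)
G = 57/44 (G = (-12 + 21*(-1/22))/(-10) = (-12 - 21/22)*(-⅒) = -285/22*(-⅒) = 57/44 ≈ 1.2955)
G*s(-4) = 57*(-6 - 12*(-4))/44 = 57*(-6 + 48)/44 = (57/44)*42 = 1197/22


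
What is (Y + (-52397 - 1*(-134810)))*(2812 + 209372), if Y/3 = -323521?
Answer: -188451219600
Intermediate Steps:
Y = -970563 (Y = 3*(-323521) = -970563)
(Y + (-52397 - 1*(-134810)))*(2812 + 209372) = (-970563 + (-52397 - 1*(-134810)))*(2812 + 209372) = (-970563 + (-52397 + 134810))*212184 = (-970563 + 82413)*212184 = -888150*212184 = -188451219600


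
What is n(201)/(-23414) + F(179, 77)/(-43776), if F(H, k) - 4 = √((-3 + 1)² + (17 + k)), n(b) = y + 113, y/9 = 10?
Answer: -1122523/128121408 - 7*√2/43776 ≈ -0.0089875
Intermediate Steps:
y = 90 (y = 9*10 = 90)
n(b) = 203 (n(b) = 90 + 113 = 203)
F(H, k) = 4 + √(21 + k) (F(H, k) = 4 + √((-3 + 1)² + (17 + k)) = 4 + √((-2)² + (17 + k)) = 4 + √(4 + (17 + k)) = 4 + √(21 + k))
n(201)/(-23414) + F(179, 77)/(-43776) = 203/(-23414) + (4 + √(21 + 77))/(-43776) = 203*(-1/23414) + (4 + √98)*(-1/43776) = -203/23414 + (4 + 7*√2)*(-1/43776) = -203/23414 + (-1/10944 - 7*√2/43776) = -1122523/128121408 - 7*√2/43776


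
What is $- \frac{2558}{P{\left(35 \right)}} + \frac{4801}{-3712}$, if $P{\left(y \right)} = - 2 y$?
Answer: $\frac{4579613}{129920} \approx 35.25$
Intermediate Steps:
$- \frac{2558}{P{\left(35 \right)}} + \frac{4801}{-3712} = - \frac{2558}{\left(-2\right) 35} + \frac{4801}{-3712} = - \frac{2558}{-70} + 4801 \left(- \frac{1}{3712}\right) = \left(-2558\right) \left(- \frac{1}{70}\right) - \frac{4801}{3712} = \frac{1279}{35} - \frac{4801}{3712} = \frac{4579613}{129920}$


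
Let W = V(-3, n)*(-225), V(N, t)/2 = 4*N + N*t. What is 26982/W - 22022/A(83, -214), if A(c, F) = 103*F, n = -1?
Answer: 18997954/2479725 ≈ 7.6613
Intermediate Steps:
V(N, t) = 8*N + 2*N*t (V(N, t) = 2*(4*N + N*t) = 8*N + 2*N*t)
W = 4050 (W = (2*(-3)*(4 - 1))*(-225) = (2*(-3)*3)*(-225) = -18*(-225) = 4050)
26982/W - 22022/A(83, -214) = 26982/4050 - 22022/(103*(-214)) = 26982*(1/4050) - 22022/(-22042) = 1499/225 - 22022*(-1/22042) = 1499/225 + 11011/11021 = 18997954/2479725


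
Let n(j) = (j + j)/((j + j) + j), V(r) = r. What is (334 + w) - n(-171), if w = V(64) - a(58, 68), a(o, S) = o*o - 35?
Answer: -8795/3 ≈ -2931.7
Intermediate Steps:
a(o, S) = -35 + o**2 (a(o, S) = o**2 - 35 = -35 + o**2)
w = -3265 (w = 64 - (-35 + 58**2) = 64 - (-35 + 3364) = 64 - 1*3329 = 64 - 3329 = -3265)
n(j) = 2/3 (n(j) = (2*j)/(2*j + j) = (2*j)/((3*j)) = (2*j)*(1/(3*j)) = 2/3)
(334 + w) - n(-171) = (334 - 3265) - 1*2/3 = -2931 - 2/3 = -8795/3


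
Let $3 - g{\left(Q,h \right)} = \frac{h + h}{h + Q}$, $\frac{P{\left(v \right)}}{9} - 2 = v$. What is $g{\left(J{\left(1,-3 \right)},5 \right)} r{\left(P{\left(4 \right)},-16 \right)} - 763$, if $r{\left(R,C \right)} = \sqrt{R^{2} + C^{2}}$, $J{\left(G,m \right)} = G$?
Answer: $-763 + \frac{8 \sqrt{793}}{3} \approx -687.91$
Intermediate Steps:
$P{\left(v \right)} = 18 + 9 v$
$r{\left(R,C \right)} = \sqrt{C^{2} + R^{2}}$
$g{\left(Q,h \right)} = 3 - \frac{2 h}{Q + h}$ ($g{\left(Q,h \right)} = 3 - \frac{h + h}{h + Q} = 3 - \frac{2 h}{Q + h}$)
$g{\left(J{\left(1,-3 \right)},5 \right)} r{\left(P{\left(4 \right)},-16 \right)} - 763 = \frac{5 + 3 \cdot 1}{1 + 5} \sqrt{\left(-16\right)^{2} + \left(18 + 9 \cdot 4\right)^{2}} - 763 = \frac{5 + 3}{6} \sqrt{256 + \left(18 + 36\right)^{2}} - 763 = \frac{1}{6} \cdot 8 \sqrt{256 + 54^{2}} - 763 = \frac{4 \sqrt{256 + 2916}}{3} - 763 = \frac{4 \sqrt{3172}}{3} - 763 = \frac{4 \cdot 2 \sqrt{793}}{3} - 763 = \frac{8 \sqrt{793}}{3} - 763 = -763 + \frac{8 \sqrt{793}}{3}$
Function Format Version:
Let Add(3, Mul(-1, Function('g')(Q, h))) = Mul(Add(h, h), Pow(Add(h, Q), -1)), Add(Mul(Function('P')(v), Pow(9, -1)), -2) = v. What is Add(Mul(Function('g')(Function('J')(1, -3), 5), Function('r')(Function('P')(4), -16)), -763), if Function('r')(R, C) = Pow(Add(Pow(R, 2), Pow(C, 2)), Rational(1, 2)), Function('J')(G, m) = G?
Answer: Add(-763, Mul(Rational(8, 3), Pow(793, Rational(1, 2)))) ≈ -687.91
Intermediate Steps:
Function('P')(v) = Add(18, Mul(9, v))
Function('r')(R, C) = Pow(Add(Pow(C, 2), Pow(R, 2)), Rational(1, 2))
Function('g')(Q, h) = Add(3, Mul(-2, h, Pow(Add(Q, h), -1))) (Function('g')(Q, h) = Add(3, Mul(-1, Mul(Add(h, h), Pow(Add(h, Q), -1)))) = Add(3, Mul(-1, Mul(Mul(2, h), Pow(Add(Q, h), -1)))) = Add(3, Mul(-1, Mul(2, h, Pow(Add(Q, h), -1)))) = Add(3, Mul(-2, h, Pow(Add(Q, h), -1))))
Add(Mul(Function('g')(Function('J')(1, -3), 5), Function('r')(Function('P')(4), -16)), -763) = Add(Mul(Mul(Pow(Add(1, 5), -1), Add(5, Mul(3, 1))), Pow(Add(Pow(-16, 2), Pow(Add(18, Mul(9, 4)), 2)), Rational(1, 2))), -763) = Add(Mul(Mul(Pow(6, -1), Add(5, 3)), Pow(Add(256, Pow(Add(18, 36), 2)), Rational(1, 2))), -763) = Add(Mul(Mul(Rational(1, 6), 8), Pow(Add(256, Pow(54, 2)), Rational(1, 2))), -763) = Add(Mul(Rational(4, 3), Pow(Add(256, 2916), Rational(1, 2))), -763) = Add(Mul(Rational(4, 3), Pow(3172, Rational(1, 2))), -763) = Add(Mul(Rational(4, 3), Mul(2, Pow(793, Rational(1, 2)))), -763) = Add(Mul(Rational(8, 3), Pow(793, Rational(1, 2))), -763) = Add(-763, Mul(Rational(8, 3), Pow(793, Rational(1, 2))))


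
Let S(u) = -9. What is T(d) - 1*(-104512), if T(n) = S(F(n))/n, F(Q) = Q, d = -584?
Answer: 61035017/584 ≈ 1.0451e+5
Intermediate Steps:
T(n) = -9/n
T(d) - 1*(-104512) = -9/(-584) - 1*(-104512) = -9*(-1/584) + 104512 = 9/584 + 104512 = 61035017/584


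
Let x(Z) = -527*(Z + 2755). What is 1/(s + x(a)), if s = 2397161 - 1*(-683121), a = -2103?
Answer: 1/2736678 ≈ 3.6541e-7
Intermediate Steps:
s = 3080282 (s = 2397161 + 683121 = 3080282)
x(Z) = -1451885 - 527*Z (x(Z) = -527*(2755 + Z) = -1451885 - 527*Z)
1/(s + x(a)) = 1/(3080282 + (-1451885 - 527*(-2103))) = 1/(3080282 + (-1451885 + 1108281)) = 1/(3080282 - 343604) = 1/2736678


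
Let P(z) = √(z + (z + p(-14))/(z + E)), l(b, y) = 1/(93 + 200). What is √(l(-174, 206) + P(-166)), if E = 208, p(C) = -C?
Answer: √(129213 + 1802829*I*√74802)/6153 ≈ 2.5522 + 2.5515*I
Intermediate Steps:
l(b, y) = 1/293
P(z) = √(z + (14 + z)/(208 + z)) (P(z) = √(z + (z - 1*(-14))/(z + 208)) = √(z + (z + 14)/(208 + z)) = √(z + (14 + z)/(208 + z)))
√(l(-174, 206) + P(-166)) = √(1/293 + √((14 - 166 - 166*(208 - 166))/(208 - 166))) = √(1/293 + √((14 - 166 - 166*42)/42)) = √(1/293 + √((14 - 166 - 6972)/42)) = √(1/293 + √((1/42)*(-7124))) = √(1/293 + √(-3562/21)) = √(1/293 + I*√74802/21)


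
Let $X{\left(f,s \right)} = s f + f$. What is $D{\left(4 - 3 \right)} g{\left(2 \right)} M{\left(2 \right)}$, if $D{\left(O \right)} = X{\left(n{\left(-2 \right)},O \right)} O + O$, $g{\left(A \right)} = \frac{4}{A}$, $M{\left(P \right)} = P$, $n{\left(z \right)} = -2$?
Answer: $-12$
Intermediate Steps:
$X{\left(f,s \right)} = f + f s$ ($X{\left(f,s \right)} = f s + f = f + f s$)
$D{\left(O \right)} = O + O \left(-2 - 2 O\right)$ ($D{\left(O \right)} = - 2 \left(1 + O\right) O + O = \left(-2 - 2 O\right) O + O = O \left(-2 - 2 O\right) + O = O + O \left(-2 - 2 O\right)$)
$D{\left(4 - 3 \right)} g{\left(2 \right)} M{\left(2 \right)} = - \left(4 - 3\right) \left(1 + 2 \left(4 - 3\right)\right) \frac{4}{2} \cdot 2 = \left(-1\right) 1 \left(1 + 2 \cdot 1\right) 4 \cdot \frac{1}{2} \cdot 2 = \left(-1\right) 1 \left(1 + 2\right) 2 \cdot 2 = \left(-1\right) 1 \cdot 3 \cdot 2 \cdot 2 = \left(-3\right) 2 \cdot 2 = \left(-6\right) 2 = -12$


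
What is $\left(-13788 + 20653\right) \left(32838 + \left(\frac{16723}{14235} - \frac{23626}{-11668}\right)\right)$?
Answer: $\frac{3744669093723061}{16609398} \approx 2.2545 \cdot 10^{8}$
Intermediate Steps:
$\left(-13788 + 20653\right) \left(32838 + \left(\frac{16723}{14235} - \frac{23626}{-11668}\right)\right) = 6865 \left(32838 + \left(16723 \cdot \frac{1}{14235} - - \frac{11813}{5834}\right)\right) = 6865 \left(32838 + \left(\frac{16723}{14235} + \frac{11813}{5834}\right)\right) = 6865 \left(32838 + \frac{265720037}{83046990}\right) = 6865 \cdot \frac{2727362777657}{83046990} = \frac{3744669093723061}{16609398}$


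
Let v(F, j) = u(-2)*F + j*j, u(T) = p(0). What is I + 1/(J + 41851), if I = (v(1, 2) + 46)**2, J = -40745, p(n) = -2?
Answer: 2548225/1106 ≈ 2304.0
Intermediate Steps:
u(T) = -2
v(F, j) = j**2 - 2*F (v(F, j) = -2*F + j*j = -2*F + j**2 = j**2 - 2*F)
I = 2304 (I = ((2**2 - 2*1) + 46)**2 = ((4 - 2) + 46)**2 = (2 + 46)**2 = 48**2 = 2304)
I + 1/(J + 41851) = 2304 + 1/(-40745 + 41851) = 2304 + 1/1106 = 2548225/1106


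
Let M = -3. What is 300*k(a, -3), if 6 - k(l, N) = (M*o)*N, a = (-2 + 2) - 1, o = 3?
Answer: -6300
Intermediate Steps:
a = -1 (a = 0 - 1 = -1)
k(l, N) = 6 + 9*N (k(l, N) = 6 - (-3*3)*N = 6 - (-9)*N = 6 + 9*N)
300*k(a, -3) = 300*(6 + 9*(-3)) = 300*(6 - 27) = 300*(-21) = -6300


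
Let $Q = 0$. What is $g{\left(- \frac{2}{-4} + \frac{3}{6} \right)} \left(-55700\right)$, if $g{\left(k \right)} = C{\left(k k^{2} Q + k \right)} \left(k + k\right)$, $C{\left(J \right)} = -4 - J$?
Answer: $557000$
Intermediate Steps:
$g{\left(k \right)} = 2 k \left(-4 - k\right)$ ($g{\left(k \right)} = \left(-4 - \left(k k^{2} \cdot 0 + k\right)\right) \left(k + k\right) = \left(-4 - \left(k^{3} \cdot 0 + k\right)\right) 2 k = \left(-4 - \left(0 + k\right)\right) 2 k = \left(-4 - k\right) 2 k = 2 k \left(-4 - k\right)$)
$g{\left(- \frac{2}{-4} + \frac{3}{6} \right)} \left(-55700\right) = - 2 \left(- \frac{2}{-4} + \frac{3}{6}\right) \left(4 + \left(- \frac{2}{-4} + \frac{3}{6}\right)\right) \left(-55700\right) = - 2 \left(\left(-2\right) \left(- \frac{1}{4}\right) + 3 \cdot \frac{1}{6}\right) \left(4 + \left(\left(-2\right) \left(- \frac{1}{4}\right) + 3 \cdot \frac{1}{6}\right)\right) \left(-55700\right) = - 2 \left(\frac{1}{2} + \frac{1}{2}\right) \left(4 + \left(\frac{1}{2} + \frac{1}{2}\right)\right) \left(-55700\right) = \left(-2\right) 1 \left(4 + 1\right) \left(-55700\right) = \left(-2\right) 1 \cdot 5 \left(-55700\right) = \left(-10\right) \left(-55700\right) = 557000$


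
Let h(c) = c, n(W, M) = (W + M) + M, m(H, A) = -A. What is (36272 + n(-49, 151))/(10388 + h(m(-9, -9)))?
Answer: 36525/10397 ≈ 3.5130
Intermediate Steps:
n(W, M) = W + 2*M (n(W, M) = (M + W) + M = W + 2*M)
(36272 + n(-49, 151))/(10388 + h(m(-9, -9))) = (36272 + (-49 + 2*151))/(10388 - 1*(-9)) = (36272 + (-49 + 302))/(10388 + 9) = (36272 + 253)/10397 = 36525*(1/10397) = 36525/10397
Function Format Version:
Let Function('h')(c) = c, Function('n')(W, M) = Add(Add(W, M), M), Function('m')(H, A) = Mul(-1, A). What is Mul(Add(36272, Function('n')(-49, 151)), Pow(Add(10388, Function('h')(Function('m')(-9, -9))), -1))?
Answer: Rational(36525, 10397) ≈ 3.5130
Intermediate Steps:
Function('n')(W, M) = Add(W, Mul(2, M)) (Function('n')(W, M) = Add(Add(M, W), M) = Add(W, Mul(2, M)))
Mul(Add(36272, Function('n')(-49, 151)), Pow(Add(10388, Function('h')(Function('m')(-9, -9))), -1)) = Mul(Add(36272, Add(-49, Mul(2, 151))), Pow(Add(10388, Mul(-1, -9)), -1)) = Mul(Add(36272, Add(-49, 302)), Pow(Add(10388, 9), -1)) = Mul(Add(36272, 253), Pow(10397, -1)) = Mul(36525, Rational(1, 10397)) = Rational(36525, 10397)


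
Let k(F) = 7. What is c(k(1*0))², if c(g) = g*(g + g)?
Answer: 9604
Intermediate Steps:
c(g) = 2*g² (c(g) = g*(2*g) = 2*g²)
c(k(1*0))² = (2*7²)² = (2*49)² = 98² = 9604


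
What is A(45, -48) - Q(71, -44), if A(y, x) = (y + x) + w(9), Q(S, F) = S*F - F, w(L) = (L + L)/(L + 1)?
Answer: 15394/5 ≈ 3078.8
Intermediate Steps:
w(L) = 2*L/(1 + L) (w(L) = (2*L)/(1 + L) = 2*L/(1 + L))
Q(S, F) = -F + F*S (Q(S, F) = F*S - F = -F + F*S)
A(y, x) = 9/5 + x + y (A(y, x) = (y + x) + 2*9/(1 + 9) = (x + y) + 2*9/10 = (x + y) + 2*9*(⅒) = (x + y) + 9/5 = 9/5 + x + y)
A(45, -48) - Q(71, -44) = (9/5 - 48 + 45) - (-44)*(-1 + 71) = -6/5 - (-44)*70 = -6/5 - 1*(-3080) = -6/5 + 3080 = 15394/5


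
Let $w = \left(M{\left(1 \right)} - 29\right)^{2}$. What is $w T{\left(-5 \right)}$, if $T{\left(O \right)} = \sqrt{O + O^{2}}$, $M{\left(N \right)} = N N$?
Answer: $1568 \sqrt{5} \approx 3506.2$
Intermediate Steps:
$M{\left(N \right)} = N^{2}$
$w = 784$ ($w = \left(1^{2} - 29\right)^{2} = \left(1 - 29\right)^{2} = \left(-28\right)^{2} = 784$)
$w T{\left(-5 \right)} = 784 \sqrt{- 5 \left(1 - 5\right)} = 784 \sqrt{\left(-5\right) \left(-4\right)} = 784 \sqrt{20} = 784 \cdot 2 \sqrt{5} = 1568 \sqrt{5}$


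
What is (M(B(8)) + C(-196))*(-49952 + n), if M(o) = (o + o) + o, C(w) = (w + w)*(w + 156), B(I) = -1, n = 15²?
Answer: -779570179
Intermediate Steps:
n = 225
C(w) = 2*w*(156 + w) (C(w) = (2*w)*(156 + w) = 2*w*(156 + w))
M(o) = 3*o (M(o) = 2*o + o = 3*o)
(M(B(8)) + C(-196))*(-49952 + n) = (3*(-1) + 2*(-196)*(156 - 196))*(-49952 + 225) = (-3 + 2*(-196)*(-40))*(-49727) = (-3 + 15680)*(-49727) = 15677*(-49727) = -779570179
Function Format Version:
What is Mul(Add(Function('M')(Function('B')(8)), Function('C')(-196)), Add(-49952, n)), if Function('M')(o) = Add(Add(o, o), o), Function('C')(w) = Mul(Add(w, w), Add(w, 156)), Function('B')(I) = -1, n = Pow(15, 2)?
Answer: -779570179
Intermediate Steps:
n = 225
Function('C')(w) = Mul(2, w, Add(156, w)) (Function('C')(w) = Mul(Mul(2, w), Add(156, w)) = Mul(2, w, Add(156, w)))
Function('M')(o) = Mul(3, o) (Function('M')(o) = Add(Mul(2, o), o) = Mul(3, o))
Mul(Add(Function('M')(Function('B')(8)), Function('C')(-196)), Add(-49952, n)) = Mul(Add(Mul(3, -1), Mul(2, -196, Add(156, -196))), Add(-49952, 225)) = Mul(Add(-3, Mul(2, -196, -40)), -49727) = Mul(Add(-3, 15680), -49727) = Mul(15677, -49727) = -779570179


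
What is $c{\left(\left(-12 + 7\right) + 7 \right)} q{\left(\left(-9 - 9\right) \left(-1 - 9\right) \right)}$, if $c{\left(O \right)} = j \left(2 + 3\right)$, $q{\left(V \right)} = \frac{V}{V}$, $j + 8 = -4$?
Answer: $-60$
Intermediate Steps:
$j = -12$ ($j = -8 - 4 = -12$)
$q{\left(V \right)} = 1$
$c{\left(O \right)} = -60$ ($c{\left(O \right)} = - 12 \left(2 + 3\right) = \left(-12\right) 5 = -60$)
$c{\left(\left(-12 + 7\right) + 7 \right)} q{\left(\left(-9 - 9\right) \left(-1 - 9\right) \right)} = \left(-60\right) 1 = -60$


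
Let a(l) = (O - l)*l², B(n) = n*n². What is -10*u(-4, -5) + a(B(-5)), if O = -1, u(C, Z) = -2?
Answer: 1937520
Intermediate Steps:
B(n) = n³
a(l) = l²*(-1 - l) (a(l) = (-1 - l)*l² = l²*(-1 - l))
-10*u(-4, -5) + a(B(-5)) = -10*(-2) + ((-5)³)²*(-1 - 1*(-5)³) = 20 + (-125)²*(-1 - 1*(-125)) = 20 + 15625*(-1 + 125) = 20 + 15625*124 = 20 + 1937500 = 1937520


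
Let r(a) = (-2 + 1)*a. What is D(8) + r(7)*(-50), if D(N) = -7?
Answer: 343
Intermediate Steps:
r(a) = -a
D(8) + r(7)*(-50) = -7 - 1*7*(-50) = -7 - 7*(-50) = -7 + 350 = 343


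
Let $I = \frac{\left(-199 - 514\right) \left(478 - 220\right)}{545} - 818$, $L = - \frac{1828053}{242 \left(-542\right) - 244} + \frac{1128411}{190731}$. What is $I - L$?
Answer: $- \frac{5351658971225789}{4553216896720} \approx -1175.4$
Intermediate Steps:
$L = \frac{165649536477}{8354526416}$ ($L = - \frac{1828053}{-131164 - 244} + 1128411 \cdot \frac{1}{190731} = - \frac{1828053}{-131408} + \frac{376137}{63577} = \left(-1828053\right) \left(- \frac{1}{131408}\right) + \frac{376137}{63577} = \frac{1828053}{131408} + \frac{376137}{63577} = \frac{165649536477}{8354526416} \approx 19.828$)
$I = - \frac{629764}{545}$ ($I = \left(-713\right) 258 \cdot \frac{1}{545} - 818 = \left(-183954\right) \frac{1}{545} - 818 = - \frac{183954}{545} - 818 = - \frac{629764}{545} \approx -1155.5$)
$I - L = - \frac{629764}{545} - \frac{165649536477}{8354526416} = - \frac{5351658971225789}{4553216896720}$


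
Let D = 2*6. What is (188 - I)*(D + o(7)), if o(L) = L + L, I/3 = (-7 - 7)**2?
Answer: -10400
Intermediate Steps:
D = 12
I = 588 (I = 3*(-7 - 7)**2 = 3*(-14)**2 = 3*196 = 588)
o(L) = 2*L
(188 - I)*(D + o(7)) = (188 - 1*588)*(12 + 2*7) = (188 - 588)*(12 + 14) = -400*26 = -10400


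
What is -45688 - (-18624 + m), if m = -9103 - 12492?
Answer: -5469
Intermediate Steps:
m = -21595
-45688 - (-18624 + m) = -45688 - (-18624 - 21595) = -45688 - 1*(-40219) = -45688 + 40219 = -5469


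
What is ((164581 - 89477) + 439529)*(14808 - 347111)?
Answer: -171014089799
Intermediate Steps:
((164581 - 89477) + 439529)*(14808 - 347111) = (75104 + 439529)*(-332303) = 514633*(-332303) = -171014089799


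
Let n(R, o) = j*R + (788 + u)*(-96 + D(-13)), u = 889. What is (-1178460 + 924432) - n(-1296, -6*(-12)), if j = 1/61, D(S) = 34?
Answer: -9151998/61 ≈ -1.5003e+5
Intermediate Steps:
j = 1/61 ≈ 0.016393
n(R, o) = -103974 + R/61 (n(R, o) = R/61 + (788 + 889)*(-96 + 34) = R/61 + 1677*(-62) = R/61 - 103974 = -103974 + R/61)
(-1178460 + 924432) - n(-1296, -6*(-12)) = (-1178460 + 924432) - (-103974 + (1/61)*(-1296)) = -254028 - (-103974 - 1296/61) = -254028 - 1*(-6343710/61) = -254028 + 6343710/61 = -9151998/61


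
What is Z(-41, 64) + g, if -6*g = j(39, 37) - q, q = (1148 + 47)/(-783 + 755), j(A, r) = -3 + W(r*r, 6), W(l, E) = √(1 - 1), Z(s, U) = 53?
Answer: 7793/168 ≈ 46.387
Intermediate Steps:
W(l, E) = 0 (W(l, E) = √0 = 0)
j(A, r) = -3 (j(A, r) = -3 + 0 = -3)
q = -1195/28 (q = 1195/(-28) = 1195*(-1/28) = -1195/28 ≈ -42.679)
g = -1111/168 (g = -(-3 - 1*(-1195/28))/6 = -(-3 + 1195/28)/6 = -⅙*1111/28 = -1111/168 ≈ -6.6131)
Z(-41, 64) + g = 53 - 1111/168 = 7793/168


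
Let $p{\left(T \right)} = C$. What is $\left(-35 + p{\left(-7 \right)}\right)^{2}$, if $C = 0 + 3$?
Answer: $1024$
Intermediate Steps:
$C = 3$
$p{\left(T \right)} = 3$
$\left(-35 + p{\left(-7 \right)}\right)^{2} = \left(-35 + 3\right)^{2} = \left(-32\right)^{2} = 1024$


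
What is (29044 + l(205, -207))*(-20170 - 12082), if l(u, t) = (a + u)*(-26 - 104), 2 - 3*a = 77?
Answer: -182030288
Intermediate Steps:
a = -25 (a = 2/3 - 1/3*77 = 2/3 - 77/3 = -25)
l(u, t) = 3250 - 130*u (l(u, t) = (-25 + u)*(-26 - 104) = (-25 + u)*(-130) = 3250 - 130*u)
(29044 + l(205, -207))*(-20170 - 12082) = (29044 + (3250 - 130*205))*(-20170 - 12082) = (29044 + (3250 - 26650))*(-32252) = (29044 - 23400)*(-32252) = 5644*(-32252) = -182030288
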